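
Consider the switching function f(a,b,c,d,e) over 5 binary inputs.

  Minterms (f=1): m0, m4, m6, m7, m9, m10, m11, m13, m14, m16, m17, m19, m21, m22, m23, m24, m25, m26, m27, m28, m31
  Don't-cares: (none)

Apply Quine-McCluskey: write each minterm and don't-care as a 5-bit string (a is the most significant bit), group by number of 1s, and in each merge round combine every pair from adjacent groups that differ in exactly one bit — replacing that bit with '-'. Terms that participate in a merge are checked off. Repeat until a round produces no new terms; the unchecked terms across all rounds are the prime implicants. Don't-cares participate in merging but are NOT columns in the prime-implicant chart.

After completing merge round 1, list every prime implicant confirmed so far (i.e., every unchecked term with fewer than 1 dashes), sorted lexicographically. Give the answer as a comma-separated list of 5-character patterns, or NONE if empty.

NONE

Round 0: 00000✓ 00100✓ 00110✓ 00111✓ 01001✓ 01010✓ 01011✓ 01101✓ 01110✓ 10000✓ 10001✓ 10011✓ 10101✓ 10110✓ 10111✓ 11000✓ 11001✓ 11010✓ 11011✓ 11100✓ 11111✓
Round 1: -0000 -0110✓ -0111✓ -1001✓ -1010✓ -1011✓ 0-110 00-00 001-0 0011-✓ 01-01 01-10 010-1✓ 0101-✓ 1-000✓ 1-001✓ 1-011✓ 1-111✓ 10-01✓ 10-11✓ 100-1✓ 1000-✓ 101-1✓ 1011-✓ 11-00 11-11✓ 110-0✓ 110-1✓ 1100-✓ 1101-✓
Round 2: -011- -10-1 -101- 1--11 1-0-1 1-00- 10--1 110--
PIs = {-0000, -011-, -10-1, -101-, 0-110, 00-00, 001-0, 01-01, 01-10, 1--11, 1-0-1, 1-00-, 10--1, 11-00, 110--}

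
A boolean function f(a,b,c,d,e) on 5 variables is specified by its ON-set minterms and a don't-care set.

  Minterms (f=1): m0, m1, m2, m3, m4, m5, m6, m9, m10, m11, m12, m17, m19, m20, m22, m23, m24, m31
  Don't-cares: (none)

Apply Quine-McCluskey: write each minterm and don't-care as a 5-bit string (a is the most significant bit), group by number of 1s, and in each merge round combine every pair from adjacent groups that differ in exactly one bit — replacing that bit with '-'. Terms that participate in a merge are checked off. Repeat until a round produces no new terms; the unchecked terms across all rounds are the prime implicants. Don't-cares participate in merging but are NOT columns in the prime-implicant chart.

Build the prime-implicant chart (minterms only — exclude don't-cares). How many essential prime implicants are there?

[col 0] 00000*, 00001*, 00010*, 00011*, 00100*, 00101*, 00110*, 01001*, 01010*, 01011*, 01100*, 10001*, 10011*, 10100*, 10110*, 10111*, 11000, 11111*
[col 1] -0001*, -0011*, -0100*, -0110*, 0-001*, 0-010*, 0-011*, 0-100, 00-00*, 00-01*, 00-10*, 000-0*, 000-1*, 0000-*, 0001-*, 001-0*, 0010-*, 010-1*, 0101-*, 1-111, 10-11, 100-1*, 101-0*, 1011-
[col 2] -00-1, -01-0, 0-0-1, 0-01-, 00--0, 00-0-, 000--
Prime implicants: -00-1, -01-0, 0-0-1, 0-01-, 0-100, 00--0, 00-0-, 000--, 1-111, 10-11, 1011-, 11000
PI chart (minterm → PIs covering it):
  0 | 00--0,00-0-,000--
  1 | -00-1,0-0-1,00-0-,000--
  2 | 0-01-,00--0,000--
  3 | -00-1,0-0-1,0-01-,000--
  4 | -01-0,0-100,00--0,00-0-
  5 | 00-0-  (sole → essential)
  6 | -01-0,00--0
  9 | 0-0-1  (sole → essential)
  10 | 0-01-  (sole → essential)
  11 | 0-0-1,0-01-
  12 | 0-100  (sole → essential)
  17 | -00-1  (sole → essential)
  19 | -00-1,10-11
  20 | -01-0  (sole → essential)
  22 | -01-0,1011-
  23 | 1-111,10-11,1011-
  24 | 11000  (sole → essential)
  31 | 1-111  (sole → essential)
Essential prime implicants: -00-1, -01-0, 0-0-1, 0-01-, 0-100, 00-0-, 1-111, 11000

8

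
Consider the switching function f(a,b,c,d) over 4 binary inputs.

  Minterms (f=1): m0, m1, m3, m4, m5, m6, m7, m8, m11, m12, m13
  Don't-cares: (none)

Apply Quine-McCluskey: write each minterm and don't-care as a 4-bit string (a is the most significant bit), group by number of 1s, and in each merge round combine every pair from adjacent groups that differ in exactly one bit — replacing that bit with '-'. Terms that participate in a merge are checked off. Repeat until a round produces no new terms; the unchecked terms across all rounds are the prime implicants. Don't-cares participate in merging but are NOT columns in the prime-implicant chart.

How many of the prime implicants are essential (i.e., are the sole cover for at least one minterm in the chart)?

[col 0] 0000*, 0001*, 0011*, 0100*, 0101*, 0110*, 0111*, 1000*, 1011*, 1100*, 1101*
[col 1] -000*, -011, -100*, -101*, 0-00*, 0-01*, 0-11*, 00-1*, 000-*, 01-0*, 01-1*, 010-*, 011-*, 1-00*, 110-*
[col 2] --00, -10-, 0--1, 0-0-, 01--
Prime implicants: --00, -011, -10-, 0--1, 0-0-, 01--
PI chart (minterm → PIs covering it):
  0 | --00,0-0-
  1 | 0--1,0-0-
  3 | -011,0--1
  4 | --00,-10-,0-0-,01--
  5 | -10-,0--1,0-0-,01--
  6 | 01--  (sole → essential)
  7 | 0--1,01--
  8 | --00  (sole → essential)
  11 | -011  (sole → essential)
  12 | --00,-10-
  13 | -10-  (sole → essential)
Essential prime implicants: --00, -011, -10-, 01--

4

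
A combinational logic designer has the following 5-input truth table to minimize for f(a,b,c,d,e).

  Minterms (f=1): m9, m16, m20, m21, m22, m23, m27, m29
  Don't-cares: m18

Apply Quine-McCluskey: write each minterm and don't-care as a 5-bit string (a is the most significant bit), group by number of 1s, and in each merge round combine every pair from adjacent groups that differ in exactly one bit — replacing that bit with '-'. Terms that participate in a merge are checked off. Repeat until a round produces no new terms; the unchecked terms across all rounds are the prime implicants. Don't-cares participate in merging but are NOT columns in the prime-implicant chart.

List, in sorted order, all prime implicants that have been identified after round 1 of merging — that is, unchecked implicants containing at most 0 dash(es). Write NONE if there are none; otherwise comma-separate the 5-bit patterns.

01001, 11011

Round 0: 01001 10000✓ 10010✓ 10100✓ 10101✓ 10110✓ 10111✓ 11011 11101✓
Round 1: 1-101 10-00✓ 10-10✓ 100-0✓ 101-0✓ 101-1✓ 1010-✓ 1011-✓
Round 2: 10--0 101--
PIs = {01001, 1-101, 10--0, 101--, 11011}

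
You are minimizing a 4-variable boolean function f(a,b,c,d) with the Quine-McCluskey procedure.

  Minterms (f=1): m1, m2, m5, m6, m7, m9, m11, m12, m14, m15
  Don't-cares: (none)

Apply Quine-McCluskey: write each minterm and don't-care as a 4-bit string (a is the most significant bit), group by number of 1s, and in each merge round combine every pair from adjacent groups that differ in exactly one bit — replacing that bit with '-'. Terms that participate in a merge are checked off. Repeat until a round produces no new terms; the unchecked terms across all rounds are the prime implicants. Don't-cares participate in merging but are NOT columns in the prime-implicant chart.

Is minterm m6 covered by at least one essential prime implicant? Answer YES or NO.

[col 0] 0001*, 0010*, 0101*, 0110*, 0111*, 1001*, 1011*, 1100*, 1110*, 1111*
[col 1] -001, -110*, -111*, 0-01, 0-10, 01-1, 011-*, 1-11, 10-1, 11-0, 111-*
[col 2] -11-
Prime implicants: -001, -11-, 0-01, 0-10, 01-1, 1-11, 10-1, 11-0
PI chart (minterm → PIs covering it):
  1 | -001,0-01
  2 | 0-10  (sole → essential)
  5 | 0-01,01-1
  6 | -11-,0-10
  7 | -11-,01-1
  9 | -001,10-1
  11 | 1-11,10-1
  12 | 11-0  (sole → essential)
  14 | -11-,11-0
  15 | -11-,1-11
Essential prime implicants: 0-10, 11-0

YES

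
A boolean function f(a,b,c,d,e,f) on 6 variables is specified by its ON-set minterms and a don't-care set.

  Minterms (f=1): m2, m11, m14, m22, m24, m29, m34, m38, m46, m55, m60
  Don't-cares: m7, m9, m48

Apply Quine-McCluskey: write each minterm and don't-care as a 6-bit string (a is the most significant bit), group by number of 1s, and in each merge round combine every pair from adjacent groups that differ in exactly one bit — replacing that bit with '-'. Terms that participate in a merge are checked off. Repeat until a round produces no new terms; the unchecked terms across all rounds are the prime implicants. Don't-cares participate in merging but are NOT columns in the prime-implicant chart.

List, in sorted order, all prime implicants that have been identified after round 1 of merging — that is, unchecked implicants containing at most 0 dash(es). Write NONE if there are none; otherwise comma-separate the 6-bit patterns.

000111, 010110, 011000, 011101, 110000, 110111, 111100

size-2^0 implicants → 000010(✓)  000111  001001(✓)  001011(✓)  001110(✓)  010110  011000  011101  100010(✓)  100110(✓)  101110(✓)  110000  110111  111100
size-2^1 implicants → -00010  -01110  0010-1  10-110  100-10
Unchecked terms (primes): -00010, -01110, 000111, 0010-1, 010110, 011000, 011101, 10-110, 100-10, 110000, 110111, 111100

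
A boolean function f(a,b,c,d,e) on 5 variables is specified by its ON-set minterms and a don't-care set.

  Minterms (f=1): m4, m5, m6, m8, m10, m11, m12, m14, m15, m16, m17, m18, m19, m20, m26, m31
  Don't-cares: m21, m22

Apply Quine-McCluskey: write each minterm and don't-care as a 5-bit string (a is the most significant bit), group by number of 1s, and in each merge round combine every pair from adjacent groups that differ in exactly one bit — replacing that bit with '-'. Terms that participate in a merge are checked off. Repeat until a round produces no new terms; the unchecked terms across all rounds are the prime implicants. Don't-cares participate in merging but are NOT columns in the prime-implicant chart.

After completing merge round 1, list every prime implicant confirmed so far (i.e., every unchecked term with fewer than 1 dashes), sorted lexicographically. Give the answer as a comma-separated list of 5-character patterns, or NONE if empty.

size-2^0 implicants → 00100(✓)  00101(✓)  00110(✓)  01000(✓)  01010(✓)  01011(✓)  01100(✓)  01110(✓)  01111(✓)  10000(✓)  10001(✓)  10010(✓)  10011(✓)  10100(✓)  10101(✓)  10110(✓)  11010(✓)  11111(✓)
size-2^1 implicants → -0100(✓)  -0101(✓)  -0110(✓)  -1010  -1111  0-100(✓)  0-110(✓)  001-0(✓)  0010-(✓)  01-00(✓)  01-10(✓)  01-11(✓)  010-0(✓)  0101-(✓)  011-0(✓)  0111-(✓)  1-010  10-00(✓)  10-01(✓)  10-10(✓)  100-0(✓)  100-1(✓)  1000-(✓)  1001-(✓)  101-0(✓)  1010-(✓)
size-2^2 implicants → -01-0  -010-  0-1-0  01--0  01-1-  10--0  10-0-  100--
Unchecked terms (primes): -01-0, -010-, -1010, -1111, 0-1-0, 01--0, 01-1-, 1-010, 10--0, 10-0-, 100--

NONE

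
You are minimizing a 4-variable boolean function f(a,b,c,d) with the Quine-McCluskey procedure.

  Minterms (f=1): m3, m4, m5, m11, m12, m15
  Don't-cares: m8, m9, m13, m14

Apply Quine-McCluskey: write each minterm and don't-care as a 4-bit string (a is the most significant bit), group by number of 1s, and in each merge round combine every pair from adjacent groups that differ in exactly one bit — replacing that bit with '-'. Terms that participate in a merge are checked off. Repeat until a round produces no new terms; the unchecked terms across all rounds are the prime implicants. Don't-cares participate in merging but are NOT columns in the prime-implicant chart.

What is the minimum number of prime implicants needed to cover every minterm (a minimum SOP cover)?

3

size-2^0 implicants → 0011(✓)  0100(✓)  0101(✓)  1000(✓)  1001(✓)  1011(✓)  1100(✓)  1101(✓)  1110(✓)  1111(✓)
size-2^1 implicants → -011  -100(✓)  -101(✓)  010-(✓)  1-00(✓)  1-01(✓)  1-11(✓)  10-1(✓)  100-(✓)  11-0(✓)  11-1(✓)  110-(✓)  111-(✓)
size-2^2 implicants → -10-  1--1  1-0-  11--
Unchecked terms (primes): -011, -10-, 1--1, 1-0-, 11--
Minterm coverage:
  m3 ⊆ -011 [E]
  m4 ⊆ -10- [E]
  m5 ⊆ -10- [E]
  m11 ⊆ -011,1--1
  m12 ⊆ -10-,1-0-,11--
  m15 ⊆ 1--1,11--
E = {-011, -10-}
Petrick residual → 1--1
Cover = b'cd + bc' + ad  |cover|=3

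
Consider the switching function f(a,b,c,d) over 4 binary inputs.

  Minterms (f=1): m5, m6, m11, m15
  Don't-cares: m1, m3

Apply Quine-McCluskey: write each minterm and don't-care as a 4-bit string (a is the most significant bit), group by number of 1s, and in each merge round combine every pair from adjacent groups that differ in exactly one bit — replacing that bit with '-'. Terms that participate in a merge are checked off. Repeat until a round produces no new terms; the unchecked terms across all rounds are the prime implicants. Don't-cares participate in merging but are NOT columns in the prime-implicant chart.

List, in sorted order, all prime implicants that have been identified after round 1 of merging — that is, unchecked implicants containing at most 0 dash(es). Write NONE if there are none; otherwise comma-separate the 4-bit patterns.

0110

size-2^0 implicants → 0001(✓)  0011(✓)  0101(✓)  0110  1011(✓)  1111(✓)
size-2^1 implicants → -011  0-01  00-1  1-11
Unchecked terms (primes): -011, 0-01, 00-1, 0110, 1-11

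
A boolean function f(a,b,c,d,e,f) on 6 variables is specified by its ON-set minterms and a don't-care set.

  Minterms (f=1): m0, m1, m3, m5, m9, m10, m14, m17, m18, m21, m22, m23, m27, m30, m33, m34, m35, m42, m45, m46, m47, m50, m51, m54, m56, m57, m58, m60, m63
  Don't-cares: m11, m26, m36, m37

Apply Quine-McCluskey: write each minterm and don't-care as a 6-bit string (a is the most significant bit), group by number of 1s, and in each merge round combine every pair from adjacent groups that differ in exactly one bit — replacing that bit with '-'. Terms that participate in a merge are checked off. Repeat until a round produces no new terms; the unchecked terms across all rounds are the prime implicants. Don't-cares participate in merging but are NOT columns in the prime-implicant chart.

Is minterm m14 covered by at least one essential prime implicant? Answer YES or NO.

size-2^0 implicants → 000000(✓)  000001(✓)  000011(✓)  000101(✓)  001001(✓)  001010(✓)  001011(✓)  001110(✓)  010001(✓)  010010(✓)  010101(✓)  010110(✓)  010111(✓)  011010(✓)  011011(✓)  011110(✓)  100001(✓)  100010(✓)  100011(✓)  100100(✓)  100101(✓)  101010(✓)  101101(✓)  101110(✓)  101111(✓)  110010(✓)  110011(✓)  110110(✓)  111000(✓)  111001(✓)  111010(✓)  111100(✓)  111111(✓)
size-2^1 implicants → -00001(✓)  -00011(✓)  -00101(✓)  -01010(✓)  -01110(✓)  -10010(✓)  -10110(✓)  -11010(✓)  0-0001(✓)  0-0101(✓)  0-1010(✓)  0-1011(✓)  0-1110(✓)  00-001(✓)  00-011(✓)  000-01(✓)  0000-1(✓)  00000-  001-10(✓)  0010-1(✓)  00101-(✓)  01-010(✓)  01-110(✓)  010-01(✓)  010-10(✓)  0101-1  01011-  011-10(✓)  01101-(✓)  1-0010(✓)  1-0011(✓)  1-1010(✓)  1-1111  10-010(✓)  10-101  100-01(✓)  1000-1(✓)  10001-(✓)  10010-  101-10(✓)  1011-1  10111-  11-010(✓)  110-10(✓)  11001-(✓)  111-00  1110-0  11100-
size-2^2 implicants → --1010  -00-01  -000-1  -01-10  -1-010  -10-10  0-0-01  0-1-10  0-101-  00-0-1  01--10  1--010  1-001-
Unchecked terms (primes): --1010, -00-01, -000-1, -01-10, -1-010, -10-10, 0-0-01, 0-1-10, 0-101-, 00-0-1, 00000-, 01--10, 0101-1, 01011-, 1--010, 1-001-, 1-1111, 10-101, 10010-, 1011-1, 10111-, 111-00, 1110-0, 11100-
Minterm coverage:
  m0 ⊆ 00000- [E]
  m1 ⊆ -00-01,-000-1,0-0-01,00-0-1,00000-
  m3 ⊆ -000-1,00-0-1
  m5 ⊆ -00-01,0-0-01
  m9 ⊆ 00-0-1 [E]
  m10 ⊆ --1010,-01-10,0-1-10,0-101-
  m14 ⊆ -01-10,0-1-10
  m17 ⊆ 0-0-01 [E]
  m18 ⊆ -1-010,-10-10,01--10
  m21 ⊆ 0-0-01,0101-1
  m22 ⊆ -10-10,01--10,01011-
  m23 ⊆ 0101-1,01011-
  m27 ⊆ 0-101- [E]
  m30 ⊆ 0-1-10,01--10
  m33 ⊆ -00-01,-000-1
  m34 ⊆ 1--010,1-001-
  m35 ⊆ -000-1,1-001-
  m42 ⊆ --1010,-01-10,1--010
  m45 ⊆ 10-101,1011-1
  m46 ⊆ -01-10,10111-
  m47 ⊆ 1-1111,1011-1,10111-
  m50 ⊆ -1-010,-10-10,1--010,1-001-
  m51 ⊆ 1-001- [E]
  m54 ⊆ -10-10 [E]
  m56 ⊆ 111-00,1110-0,11100-
  m57 ⊆ 11100- [E]
  m58 ⊆ --1010,-1-010,1--010,1110-0
  m60 ⊆ 111-00 [E]
  m63 ⊆ 1-1111 [E]
E = {-10-10, 0-0-01, 0-101-, 00-0-1, 00000-, 1-001-, 1-1111, 111-00, 11100-}

NO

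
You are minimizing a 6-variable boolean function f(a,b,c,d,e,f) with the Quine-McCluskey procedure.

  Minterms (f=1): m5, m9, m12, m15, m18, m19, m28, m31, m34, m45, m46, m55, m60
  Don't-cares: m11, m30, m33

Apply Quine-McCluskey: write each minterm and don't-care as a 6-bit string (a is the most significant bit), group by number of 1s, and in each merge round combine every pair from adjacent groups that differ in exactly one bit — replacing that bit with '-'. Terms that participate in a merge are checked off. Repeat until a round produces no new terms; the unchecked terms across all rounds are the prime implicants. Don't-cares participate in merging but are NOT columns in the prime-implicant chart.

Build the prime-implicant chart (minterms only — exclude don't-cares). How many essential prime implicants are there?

9

Round 0: 000101 001001✓ 001011✓ 001100✓ 001111✓ 010010✓ 010011✓ 011100✓ 011110✓ 011111✓ 100001 100010 101101 101110 110111 111100✓
Round 1: -11100 0-1100 0-1111 001-11 0010-1 01001- 0111-0 01111-
PIs = {-11100, 0-1100, 0-1111, 000101, 001-11, 0010-1, 01001-, 0111-0, 01111-, 100001, 100010, 101101, 101110, 110111}
Coverage chart:
  m5: 000101 ←essential
  m9: 0010-1 ←essential
  m12: 0-1100 ←essential
  m15: 0-1111,001-11
  m18: 01001- ←essential
  m19: 01001- ←essential
  m28: -11100,0-1100,0111-0
  m31: 0-1111,01111-
  m34: 100010 ←essential
  m45: 101101 ←essential
  m46: 101110 ←essential
  m55: 110111 ←essential
  m60: -11100 ←essential
Essential: -11100, 0-1100, 000101, 0010-1, 01001-, 100010, 101101, 101110, 110111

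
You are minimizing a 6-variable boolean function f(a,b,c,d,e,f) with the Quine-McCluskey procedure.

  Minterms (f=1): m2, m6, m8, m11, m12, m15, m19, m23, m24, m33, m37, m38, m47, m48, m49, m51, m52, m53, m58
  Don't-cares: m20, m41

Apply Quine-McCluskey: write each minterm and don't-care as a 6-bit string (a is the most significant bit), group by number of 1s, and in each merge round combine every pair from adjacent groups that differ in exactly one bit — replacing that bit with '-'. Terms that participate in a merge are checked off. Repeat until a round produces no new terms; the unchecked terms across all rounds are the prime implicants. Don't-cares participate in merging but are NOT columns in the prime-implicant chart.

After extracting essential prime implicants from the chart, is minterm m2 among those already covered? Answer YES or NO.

Round 0: 000010✓ 000110✓ 001000✓ 001011✓ 001100✓ 001111✓ 010011✓ 010100✓ 010111✓ 011000✓ 100001✓ 100101✓ 100110✓ 101001✓ 101111✓ 110000✓ 110001✓ 110011✓ 110100✓ 110101✓ 111010
Round 1: -00110 -01111 -10011 -10100 0-1000 000-10 001-00 001-11 010-11 1-0001✓ 1-0101✓ 10-001 100-01✓ 110-00✓ 110-01✓ 1100-1 11000-✓ 11010-✓
Round 2: 1-0-01 110-0-
PIs = {-00110, -01111, -10011, -10100, 0-1000, 000-10, 001-00, 001-11, 010-11, 1-0-01, 10-001, 110-0-, 1100-1, 111010}
Coverage chart:
  m2: 000-10 ←essential
  m6: -00110,000-10
  m8: 0-1000,001-00
  m11: 001-11 ←essential
  m12: 001-00 ←essential
  m15: -01111,001-11
  m19: -10011,010-11
  m23: 010-11 ←essential
  m24: 0-1000 ←essential
  m33: 1-0-01,10-001
  m37: 1-0-01 ←essential
  m38: -00110 ←essential
  m47: -01111 ←essential
  m48: 110-0- ←essential
  m49: 1-0-01,110-0-,1100-1
  m51: -10011,1100-1
  m52: -10100,110-0-
  m53: 1-0-01,110-0-
  m58: 111010 ←essential
Essential: -00110, -01111, 0-1000, 000-10, 001-00, 001-11, 010-11, 1-0-01, 110-0-, 111010

YES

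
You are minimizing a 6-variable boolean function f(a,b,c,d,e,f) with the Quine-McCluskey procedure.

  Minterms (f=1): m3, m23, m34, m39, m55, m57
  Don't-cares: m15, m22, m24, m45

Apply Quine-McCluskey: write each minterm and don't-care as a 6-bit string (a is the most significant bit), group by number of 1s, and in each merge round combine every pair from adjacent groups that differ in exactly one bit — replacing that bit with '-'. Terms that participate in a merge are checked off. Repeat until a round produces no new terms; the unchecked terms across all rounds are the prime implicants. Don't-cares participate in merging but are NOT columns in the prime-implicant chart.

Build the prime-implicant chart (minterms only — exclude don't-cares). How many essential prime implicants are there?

4

size-2^0 implicants → 000011  001111  010110(✓)  010111(✓)  011000  100010  100111(✓)  101101  110111(✓)  111001
size-2^1 implicants → -10111  01011-  1-0111
Unchecked terms (primes): -10111, 000011, 001111, 01011-, 011000, 1-0111, 100010, 101101, 111001
Minterm coverage:
  m3 ⊆ 000011 [E]
  m23 ⊆ -10111,01011-
  m34 ⊆ 100010 [E]
  m39 ⊆ 1-0111 [E]
  m55 ⊆ -10111,1-0111
  m57 ⊆ 111001 [E]
E = {000011, 1-0111, 100010, 111001}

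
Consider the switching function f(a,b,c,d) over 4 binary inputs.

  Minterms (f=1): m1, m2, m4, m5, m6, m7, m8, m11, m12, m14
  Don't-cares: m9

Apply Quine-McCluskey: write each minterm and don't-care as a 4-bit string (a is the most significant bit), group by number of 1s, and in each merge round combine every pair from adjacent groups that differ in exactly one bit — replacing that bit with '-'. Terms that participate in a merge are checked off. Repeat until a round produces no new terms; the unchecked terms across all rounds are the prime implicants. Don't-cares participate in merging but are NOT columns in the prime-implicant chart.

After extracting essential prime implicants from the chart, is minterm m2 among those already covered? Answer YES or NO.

[col 0] 0001*, 0010*, 0100*, 0101*, 0110*, 0111*, 1000*, 1001*, 1011*, 1100*, 1110*
[col 1] -001, -100*, -110*, 0-01, 0-10, 01-0*, 01-1*, 010-*, 011-*, 1-00, 10-1, 100-, 11-0*
[col 2] -1-0, 01--
Prime implicants: -001, -1-0, 0-01, 0-10, 01--, 1-00, 10-1, 100-
PI chart (minterm → PIs covering it):
  1 | -001,0-01
  2 | 0-10  (sole → essential)
  4 | -1-0,01--
  5 | 0-01,01--
  6 | -1-0,0-10,01--
  7 | 01--  (sole → essential)
  8 | 1-00,100-
  11 | 10-1  (sole → essential)
  12 | -1-0,1-00
  14 | -1-0  (sole → essential)
Essential prime implicants: -1-0, 0-10, 01--, 10-1

YES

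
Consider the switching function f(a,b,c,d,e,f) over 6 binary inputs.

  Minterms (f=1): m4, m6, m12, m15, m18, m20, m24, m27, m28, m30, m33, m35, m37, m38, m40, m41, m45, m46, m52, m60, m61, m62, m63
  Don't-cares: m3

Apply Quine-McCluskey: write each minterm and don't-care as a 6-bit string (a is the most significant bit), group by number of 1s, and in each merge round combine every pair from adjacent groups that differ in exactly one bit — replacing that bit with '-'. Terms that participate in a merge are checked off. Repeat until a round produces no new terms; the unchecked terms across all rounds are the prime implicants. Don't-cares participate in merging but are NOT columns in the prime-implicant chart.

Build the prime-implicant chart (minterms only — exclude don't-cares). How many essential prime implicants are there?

size-2^0 implicants → 000011(✓)  000100(✓)  000110(✓)  001100(✓)  001111  010010  010100(✓)  011000(✓)  011011  011100(✓)  011110(✓)  100001(✓)  100011(✓)  100101(✓)  100110(✓)  101000(✓)  101001(✓)  101101(✓)  101110(✓)  110100(✓)  111100(✓)  111101(✓)  111110(✓)  111111(✓)
size-2^1 implicants → -00011  -00110  -10100(✓)  -11100(✓)  -11110(✓)  0-0100(✓)  0-1100(✓)  00-100(✓)  0001-0  01-100(✓)  011-00  0111-0(✓)  1-1101  1-1110  10-001(✓)  10-101(✓)  10-110  100-01(✓)  1000-1  101-01(✓)  10100-  11-100(✓)  1111-0(✓)  1111-1(✓)  11110-(✓)  11111-(✓)
size-2^2 implicants → -1-100  -111-0  0--100  10--01  1111--
Unchecked terms (primes): -00011, -00110, -1-100, -111-0, 0--100, 0001-0, 001111, 010010, 011-00, 011011, 1-1101, 1-1110, 10--01, 10-110, 1000-1, 10100-, 1111--
Minterm coverage:
  m4 ⊆ 0--100,0001-0
  m6 ⊆ -00110,0001-0
  m12 ⊆ 0--100 [E]
  m15 ⊆ 001111 [E]
  m18 ⊆ 010010 [E]
  m20 ⊆ -1-100,0--100
  m24 ⊆ 011-00 [E]
  m27 ⊆ 011011 [E]
  m28 ⊆ -1-100,-111-0,0--100,011-00
  m30 ⊆ -111-0 [E]
  m33 ⊆ 10--01,1000-1
  m35 ⊆ -00011,1000-1
  m37 ⊆ 10--01 [E]
  m38 ⊆ -00110,10-110
  m40 ⊆ 10100- [E]
  m41 ⊆ 10--01,10100-
  m45 ⊆ 1-1101,10--01
  m46 ⊆ 1-1110,10-110
  m52 ⊆ -1-100 [E]
  m60 ⊆ -1-100,-111-0,1111--
  m61 ⊆ 1-1101,1111--
  m62 ⊆ -111-0,1-1110,1111--
  m63 ⊆ 1111-- [E]
E = {-1-100, -111-0, 0--100, 001111, 010010, 011-00, 011011, 10--01, 10100-, 1111--}

10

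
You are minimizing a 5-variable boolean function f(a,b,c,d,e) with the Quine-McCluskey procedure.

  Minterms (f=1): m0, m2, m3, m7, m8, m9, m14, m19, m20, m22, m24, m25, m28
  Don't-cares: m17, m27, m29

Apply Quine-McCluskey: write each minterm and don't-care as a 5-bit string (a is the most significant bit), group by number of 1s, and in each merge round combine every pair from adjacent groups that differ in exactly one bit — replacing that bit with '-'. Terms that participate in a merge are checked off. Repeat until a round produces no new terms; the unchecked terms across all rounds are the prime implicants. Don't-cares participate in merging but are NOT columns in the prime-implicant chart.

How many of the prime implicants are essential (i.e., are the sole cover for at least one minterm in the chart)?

4

Round 0: 00000✓ 00010✓ 00011✓ 00111✓ 01000✓ 01001✓ 01110 10001✓ 10011✓ 10100✓ 10110✓ 11000✓ 11001✓ 11011✓ 11100✓ 11101✓
Round 1: -0011 -1000✓ -1001✓ 0-000 00-11 000-0 0001- 0100-✓ 1-001✓ 1-011✓ 1-100 100-1✓ 101-0 11-00✓ 11-01✓ 110-1✓ 1100-✓ 1110-✓
Round 2: -100- 1-0-1 11-0-
PIs = {-0011, -100-, 0-000, 00-11, 000-0, 0001-, 01110, 1-0-1, 1-100, 101-0, 11-0-}
Coverage chart:
  m0: 0-000,000-0
  m2: 000-0,0001-
  m3: -0011,00-11,0001-
  m7: 00-11 ←essential
  m8: -100-,0-000
  m9: -100- ←essential
  m14: 01110 ←essential
  m19: -0011,1-0-1
  m20: 1-100,101-0
  m22: 101-0 ←essential
  m24: -100-,11-0-
  m25: -100-,1-0-1,11-0-
  m28: 1-100,11-0-
Essential: -100-, 00-11, 01110, 101-0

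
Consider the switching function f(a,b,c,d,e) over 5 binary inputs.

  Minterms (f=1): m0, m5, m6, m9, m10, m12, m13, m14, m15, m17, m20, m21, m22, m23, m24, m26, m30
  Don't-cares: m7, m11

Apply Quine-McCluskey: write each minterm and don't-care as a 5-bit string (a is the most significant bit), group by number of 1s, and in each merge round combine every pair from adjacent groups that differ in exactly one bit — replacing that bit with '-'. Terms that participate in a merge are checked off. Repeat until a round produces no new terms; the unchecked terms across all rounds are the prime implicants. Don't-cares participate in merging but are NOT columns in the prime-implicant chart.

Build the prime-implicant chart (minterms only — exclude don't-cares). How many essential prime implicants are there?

Round 0: 00000 00101✓ 00110✓ 00111✓ 01001✓ 01010✓ 01011✓ 01100✓ 01101✓ 01110✓ 01111✓ 10001✓ 10100✓ 10101✓ 10110✓ 10111✓ 11000✓ 11010✓ 11110✓
Round 1: -0101✓ -0110✓ -0111✓ -1010✓ -1110✓ 0-101✓ 0-110✓ 0-111✓ 001-1✓ 0011-✓ 01-01✓ 01-10✓ 01-11✓ 010-1✓ 0101-✓ 011-0✓ 011-1✓ 0110-✓ 0111-✓ 1-110✓ 10-01 101-0✓ 101-1✓ 1010-✓ 1011-✓ 11-10✓ 110-0
Round 2: --110 -01-1 -011- -1-10 0-1-1 0-11- 01--1 01-1- 011-- 101--
PIs = {--110, -01-1, -011-, -1-10, 0-1-1, 0-11-, 00000, 01--1, 01-1-, 011--, 10-01, 101--, 110-0}
Coverage chart:
  m0: 00000 ←essential
  m5: -01-1,0-1-1
  m6: --110,-011-,0-11-
  m9: 01--1 ←essential
  m10: -1-10,01-1-
  m12: 011-- ←essential
  m13: 0-1-1,01--1,011--
  m14: --110,-1-10,0-11-,01-1-,011--
  m15: 0-1-1,0-11-,01--1,01-1-,011--
  m17: 10-01 ←essential
  m20: 101-- ←essential
  m21: -01-1,10-01,101--
  m22: --110,-011-,101--
  m23: -01-1,-011-,101--
  m24: 110-0 ←essential
  m26: -1-10,110-0
  m30: --110,-1-10
Essential: 00000, 01--1, 011--, 10-01, 101--, 110-0

6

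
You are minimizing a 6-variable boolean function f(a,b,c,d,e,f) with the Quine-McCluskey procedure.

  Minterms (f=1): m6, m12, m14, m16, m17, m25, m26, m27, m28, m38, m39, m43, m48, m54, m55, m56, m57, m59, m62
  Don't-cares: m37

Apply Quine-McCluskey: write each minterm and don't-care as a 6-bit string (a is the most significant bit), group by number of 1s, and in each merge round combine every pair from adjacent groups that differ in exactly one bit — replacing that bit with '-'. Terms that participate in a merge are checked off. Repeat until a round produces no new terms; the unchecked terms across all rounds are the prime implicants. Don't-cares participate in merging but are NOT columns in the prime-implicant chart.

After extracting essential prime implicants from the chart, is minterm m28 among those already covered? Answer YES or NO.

[col 0] 000110*, 001100*, 001110*, 010000*, 010001*, 011001*, 011010*, 011011*, 011100*, 100101*, 100110*, 100111*, 101011*, 110000*, 110110*, 110111*, 111000*, 111001*, 111011*, 111110*
[col 1] -00110, -10000, -11001*, -11011*, 0-1100, 00-110, 0011-0, 01-001, 01000-, 0110-1*, 01101-, 1-0110*, 1-0111*, 1-1011, 1001-1, 10011-*, 11-000, 11-110, 11011-*, 1110-1*, 11100-
[col 2] -110-1, 1-011-
Prime implicants: -00110, -10000, -110-1, 0-1100, 00-110, 0011-0, 01-001, 01000-, 01101-, 1-011-, 1-1011, 1001-1, 11-000, 11-110, 11100-
PI chart (minterm → PIs covering it):
  6 | -00110,00-110
  12 | 0-1100,0011-0
  14 | 00-110,0011-0
  16 | -10000,01000-
  17 | 01-001,01000-
  25 | -110-1,01-001
  26 | 01101-  (sole → essential)
  27 | -110-1,01101-
  28 | 0-1100  (sole → essential)
  38 | -00110,1-011-
  39 | 1-011-,1001-1
  43 | 1-1011  (sole → essential)
  48 | -10000,11-000
  54 | 1-011-,11-110
  55 | 1-011-  (sole → essential)
  56 | 11-000,11100-
  57 | -110-1,11100-
  59 | -110-1,1-1011
  62 | 11-110  (sole → essential)
Essential prime implicants: 0-1100, 01101-, 1-011-, 1-1011, 11-110

YES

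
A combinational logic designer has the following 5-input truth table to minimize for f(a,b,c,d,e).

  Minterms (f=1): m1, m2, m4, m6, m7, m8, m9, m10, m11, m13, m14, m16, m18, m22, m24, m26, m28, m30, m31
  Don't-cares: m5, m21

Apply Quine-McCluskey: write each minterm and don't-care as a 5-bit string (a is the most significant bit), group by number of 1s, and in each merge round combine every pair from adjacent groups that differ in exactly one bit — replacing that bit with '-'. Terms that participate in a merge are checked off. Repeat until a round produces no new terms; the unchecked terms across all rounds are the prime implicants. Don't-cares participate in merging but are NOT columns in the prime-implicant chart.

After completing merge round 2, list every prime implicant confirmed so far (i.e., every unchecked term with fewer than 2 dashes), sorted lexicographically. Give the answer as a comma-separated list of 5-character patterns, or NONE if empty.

-0101, 1111-

size-2^0 implicants → 00001(✓)  00010(✓)  00100(✓)  00101(✓)  00110(✓)  00111(✓)  01000(✓)  01001(✓)  01010(✓)  01011(✓)  01101(✓)  01110(✓)  10000(✓)  10010(✓)  10101(✓)  10110(✓)  11000(✓)  11010(✓)  11100(✓)  11110(✓)  11111(✓)
size-2^1 implicants → -0010(✓)  -0101  -0110(✓)  -1000(✓)  -1010(✓)  -1110(✓)  0-001(✓)  0-010(✓)  0-101(✓)  0-110(✓)  00-01(✓)  00-10(✓)  001-0(✓)  001-1(✓)  0010-(✓)  0011-(✓)  01-01(✓)  01-10(✓)  010-0(✓)  010-1(✓)  0100-(✓)  0101-(✓)  1-000(✓)  1-010(✓)  1-110(✓)  10-10(✓)  100-0(✓)  11-00(✓)  11-10(✓)  110-0(✓)  111-0(✓)  1111-
size-2^2 implicants → --010(✓)  --110(✓)  -0-10(✓)  -1-10(✓)  -10-0  0--01  0--10(✓)  001--  010--  1--10(✓)  1-0-0  11--0
size-2^3 implicants → ---10
Unchecked terms (primes): ---10, -0101, -10-0, 0--01, 001--, 010--, 1-0-0, 11--0, 1111-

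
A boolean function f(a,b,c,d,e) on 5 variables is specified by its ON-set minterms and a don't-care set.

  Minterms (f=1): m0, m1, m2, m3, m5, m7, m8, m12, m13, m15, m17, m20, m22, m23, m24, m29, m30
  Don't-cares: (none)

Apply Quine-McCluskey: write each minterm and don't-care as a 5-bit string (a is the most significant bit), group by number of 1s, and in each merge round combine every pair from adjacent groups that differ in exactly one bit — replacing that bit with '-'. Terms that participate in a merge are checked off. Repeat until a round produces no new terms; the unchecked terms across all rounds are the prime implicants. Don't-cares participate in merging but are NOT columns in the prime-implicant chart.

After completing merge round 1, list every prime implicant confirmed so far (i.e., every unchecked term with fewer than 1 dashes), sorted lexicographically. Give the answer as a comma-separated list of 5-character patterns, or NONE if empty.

[col 0] 00000*, 00001*, 00010*, 00011*, 00101*, 00111*, 01000*, 01100*, 01101*, 01111*, 10001*, 10100*, 10110*, 10111*, 11000*, 11101*, 11110*
[col 1] -0001, -0111, -1000, -1101, 0-000, 0-101*, 0-111*, 00-01*, 00-11*, 000-0*, 000-1*, 0000-*, 0001-*, 001-1*, 01-00, 011-1*, 0110-, 1-110, 101-0, 1011-
[col 2] 0-1-1, 00--1, 000--
Prime implicants: -0001, -0111, -1000, -1101, 0-000, 0-1-1, 00--1, 000--, 01-00, 0110-, 1-110, 101-0, 1011-

NONE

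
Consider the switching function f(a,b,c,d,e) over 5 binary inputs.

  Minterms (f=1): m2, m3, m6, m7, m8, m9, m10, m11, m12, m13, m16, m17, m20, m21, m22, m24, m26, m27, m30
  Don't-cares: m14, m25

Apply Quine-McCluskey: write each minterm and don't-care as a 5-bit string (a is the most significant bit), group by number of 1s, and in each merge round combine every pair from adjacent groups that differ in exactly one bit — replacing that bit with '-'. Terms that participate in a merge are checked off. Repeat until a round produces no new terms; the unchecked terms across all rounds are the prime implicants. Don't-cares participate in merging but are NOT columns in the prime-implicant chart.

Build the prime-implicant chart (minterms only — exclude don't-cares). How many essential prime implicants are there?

4

Round 0: 00010✓ 00011✓ 00110✓ 00111✓ 01000✓ 01001✓ 01010✓ 01011✓ 01100✓ 01101✓ 01110✓ 10000✓ 10001✓ 10100✓ 10101✓ 10110✓ 11000✓ 11001✓ 11010✓ 11011✓ 11110✓
Round 1: -0110✓ -1000✓ -1001✓ -1010✓ -1011✓ -1110✓ 0-010✓ 0-011✓ 0-110✓ 00-10✓ 00-11✓ 0001-✓ 0011-✓ 01-00✓ 01-01✓ 01-10✓ 010-0✓ 010-1✓ 0100-✓ 0101-✓ 011-0✓ 0110-✓ 1-000✓ 1-001✓ 1-110✓ 10-00✓ 10-01✓ 1000-✓ 101-0 1010-✓ 11-10✓ 110-0✓ 110-1✓ 1100-✓ 1101-✓
Round 2: --110 -1-10 -10-0✓ -10-1✓ -100-✓ -101-✓ 0--10 0-01- 00-1- 01--0 01-0- 010--✓ 1-00- 10-0- 110--✓
Round 3: -10--
PIs = {--110, -1-10, -10--, 0--10, 0-01-, 00-1-, 01--0, 01-0-, 1-00-, 10-0-, 101-0}
Coverage chart:
  m2: 0--10,0-01-,00-1-
  m3: 0-01-,00-1-
  m6: --110,0--10,00-1-
  m7: 00-1- ←essential
  m8: -10--,01--0,01-0-
  m9: -10--,01-0-
  m10: -1-10,-10--,0--10,0-01-,01--0
  m11: -10--,0-01-
  m12: 01--0,01-0-
  m13: 01-0- ←essential
  m16: 1-00-,10-0-
  m17: 1-00-,10-0-
  m20: 10-0-,101-0
  m21: 10-0- ←essential
  m22: --110,101-0
  m24: -10--,1-00-
  m26: -1-10,-10--
  m27: -10-- ←essential
  m30: --110,-1-10
Essential: -10--, 00-1-, 01-0-, 10-0-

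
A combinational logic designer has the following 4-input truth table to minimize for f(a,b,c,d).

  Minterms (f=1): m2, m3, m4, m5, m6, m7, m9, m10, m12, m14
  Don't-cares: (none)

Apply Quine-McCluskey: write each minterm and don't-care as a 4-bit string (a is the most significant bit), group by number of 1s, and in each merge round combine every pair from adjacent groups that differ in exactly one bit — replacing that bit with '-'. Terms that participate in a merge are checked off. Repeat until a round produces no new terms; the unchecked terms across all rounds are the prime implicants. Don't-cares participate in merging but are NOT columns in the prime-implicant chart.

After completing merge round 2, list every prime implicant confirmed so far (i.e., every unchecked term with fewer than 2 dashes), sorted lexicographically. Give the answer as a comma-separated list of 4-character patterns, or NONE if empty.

size-2^0 implicants → 0010(✓)  0011(✓)  0100(✓)  0101(✓)  0110(✓)  0111(✓)  1001  1010(✓)  1100(✓)  1110(✓)
size-2^1 implicants → -010(✓)  -100(✓)  -110(✓)  0-10(✓)  0-11(✓)  001-(✓)  01-0(✓)  01-1(✓)  010-(✓)  011-(✓)  1-10(✓)  11-0(✓)
size-2^2 implicants → --10  -1-0  0-1-  01--
Unchecked terms (primes): --10, -1-0, 0-1-, 01--, 1001

1001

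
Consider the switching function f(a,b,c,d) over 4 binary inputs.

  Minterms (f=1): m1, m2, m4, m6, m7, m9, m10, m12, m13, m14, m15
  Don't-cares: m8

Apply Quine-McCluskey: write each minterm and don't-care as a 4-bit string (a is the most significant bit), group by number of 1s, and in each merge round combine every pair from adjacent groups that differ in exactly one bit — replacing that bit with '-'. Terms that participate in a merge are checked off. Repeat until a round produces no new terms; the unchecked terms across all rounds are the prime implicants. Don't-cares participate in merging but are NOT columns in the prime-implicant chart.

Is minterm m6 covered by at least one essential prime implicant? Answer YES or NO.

size-2^0 implicants → 0001(✓)  0010(✓)  0100(✓)  0110(✓)  0111(✓)  1000(✓)  1001(✓)  1010(✓)  1100(✓)  1101(✓)  1110(✓)  1111(✓)
size-2^1 implicants → -001  -010(✓)  -100(✓)  -110(✓)  -111(✓)  0-10(✓)  01-0(✓)  011-(✓)  1-00(✓)  1-01(✓)  1-10(✓)  10-0(✓)  100-(✓)  11-0(✓)  11-1(✓)  110-(✓)  111-(✓)
size-2^2 implicants → --10  -1-0  -11-  1--0  1-0-  11--
Unchecked terms (primes): --10, -001, -1-0, -11-, 1--0, 1-0-, 11--
Minterm coverage:
  m1 ⊆ -001 [E]
  m2 ⊆ --10 [E]
  m4 ⊆ -1-0 [E]
  m6 ⊆ --10,-1-0,-11-
  m7 ⊆ -11- [E]
  m9 ⊆ -001,1-0-
  m10 ⊆ --10,1--0
  m12 ⊆ -1-0,1--0,1-0-,11--
  m13 ⊆ 1-0-,11--
  m14 ⊆ --10,-1-0,-11-,1--0,11--
  m15 ⊆ -11-,11--
E = {--10, -001, -1-0, -11-}

YES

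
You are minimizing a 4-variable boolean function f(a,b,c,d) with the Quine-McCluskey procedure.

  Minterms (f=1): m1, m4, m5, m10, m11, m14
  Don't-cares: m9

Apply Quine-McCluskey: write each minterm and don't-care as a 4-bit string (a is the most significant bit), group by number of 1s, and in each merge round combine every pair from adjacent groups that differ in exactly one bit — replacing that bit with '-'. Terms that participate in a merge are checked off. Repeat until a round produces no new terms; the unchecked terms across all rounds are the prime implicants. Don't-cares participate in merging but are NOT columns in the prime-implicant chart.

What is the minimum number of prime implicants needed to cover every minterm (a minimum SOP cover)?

4

Round 0: 0001✓ 0100✓ 0101✓ 1001✓ 1010✓ 1011✓ 1110✓
Round 1: -001 0-01 010- 1-10 10-1 101-
PIs = {-001, 0-01, 010-, 1-10, 10-1, 101-}
Coverage chart:
  m1: -001,0-01
  m4: 010- ←essential
  m5: 0-01,010-
  m10: 1-10,101-
  m11: 10-1,101-
  m14: 1-10 ←essential
Essential: 010-, 1-10
Petrick residual → -001, 10-1
Min cover (4 terms): b'c'd + a'bc' + acd' + ab'd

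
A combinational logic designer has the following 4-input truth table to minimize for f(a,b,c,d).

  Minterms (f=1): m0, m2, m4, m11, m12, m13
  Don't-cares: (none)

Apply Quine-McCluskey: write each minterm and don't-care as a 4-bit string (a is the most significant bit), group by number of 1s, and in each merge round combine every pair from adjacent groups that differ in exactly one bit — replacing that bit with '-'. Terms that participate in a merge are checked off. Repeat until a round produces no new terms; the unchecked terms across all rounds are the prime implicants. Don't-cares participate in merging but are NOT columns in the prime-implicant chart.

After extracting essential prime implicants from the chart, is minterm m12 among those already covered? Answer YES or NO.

YES

[col 0] 0000*, 0010*, 0100*, 1011, 1100*, 1101*
[col 1] -100, 0-00, 00-0, 110-
Prime implicants: -100, 0-00, 00-0, 1011, 110-
PI chart (minterm → PIs covering it):
  0 | 0-00,00-0
  2 | 00-0  (sole → essential)
  4 | -100,0-00
  11 | 1011  (sole → essential)
  12 | -100,110-
  13 | 110-  (sole → essential)
Essential prime implicants: 00-0, 1011, 110-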